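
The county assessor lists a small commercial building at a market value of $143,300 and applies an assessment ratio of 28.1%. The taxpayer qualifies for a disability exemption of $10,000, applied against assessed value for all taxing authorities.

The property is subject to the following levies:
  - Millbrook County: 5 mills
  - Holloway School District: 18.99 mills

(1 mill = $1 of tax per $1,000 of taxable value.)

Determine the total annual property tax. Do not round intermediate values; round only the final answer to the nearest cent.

Assessed value = $143,300 × 0.281 = $40,267.3
Taxable value = $40,267.3 − $10,000 = $30,267.3
Millbrook County: $30,267.3 × 0.005 = $151.3365
Holloway School District: $30,267.3 × 0.01899 = $574.776027
Total = $151.3365 + $574.776027 = $726.112527

$726.11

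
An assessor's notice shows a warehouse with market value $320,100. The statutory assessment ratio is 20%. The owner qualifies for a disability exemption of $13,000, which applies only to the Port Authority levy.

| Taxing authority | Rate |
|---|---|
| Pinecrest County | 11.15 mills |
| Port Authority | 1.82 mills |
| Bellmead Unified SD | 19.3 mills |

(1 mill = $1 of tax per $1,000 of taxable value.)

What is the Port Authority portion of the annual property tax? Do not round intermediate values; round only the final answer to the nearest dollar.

Assessed value = $320,100 × 0.2 = $64,020
Port Authority taxable value = $64,020 − $13,000 = $51,020
Port Authority levy = $51,020 × 0.00182 = $92.8564

$93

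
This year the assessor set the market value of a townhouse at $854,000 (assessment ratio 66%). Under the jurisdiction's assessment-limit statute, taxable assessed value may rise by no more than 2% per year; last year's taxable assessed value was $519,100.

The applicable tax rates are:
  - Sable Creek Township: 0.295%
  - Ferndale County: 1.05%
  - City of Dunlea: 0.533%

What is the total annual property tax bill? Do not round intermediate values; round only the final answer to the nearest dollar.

Uncapped assessed value = $854,000 × 0.66 = $563,640
Cap limit = $519,100 × 1.02 = $529,482
Taxable assessed value = min($563,640, $529,482) = $529,482 (cap binds)
Sable Creek Township: $529,482 × 0.00295 = $1,561.9719
Ferndale County: $529,482 × 0.0105 = $5,559.561
City of Dunlea: $529,482 × 0.00533 = $2,822.13906
Total = $9,943.67196

$9,944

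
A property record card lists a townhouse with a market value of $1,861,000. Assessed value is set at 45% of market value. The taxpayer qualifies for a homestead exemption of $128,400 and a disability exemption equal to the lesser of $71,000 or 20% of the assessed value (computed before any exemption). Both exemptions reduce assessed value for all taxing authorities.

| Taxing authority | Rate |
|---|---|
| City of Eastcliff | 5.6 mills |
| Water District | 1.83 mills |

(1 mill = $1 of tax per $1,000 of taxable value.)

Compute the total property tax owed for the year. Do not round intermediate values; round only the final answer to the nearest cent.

$4,740.71

Assessed value = $1,861,000 × 0.45 = $837,450
Disability exemption = min($71,000, 20% × $837,450) = min($71,000, $167,490) = $71,000 (dollar cap binds)
Taxable value = $837,450 − $128,400 − $71,000 = $638,050
City of Eastcliff: $638,050 × 0.0056 = $3,573.08
Water District: $638,050 × 0.00183 = $1,167.6315
Total = $4,740.7115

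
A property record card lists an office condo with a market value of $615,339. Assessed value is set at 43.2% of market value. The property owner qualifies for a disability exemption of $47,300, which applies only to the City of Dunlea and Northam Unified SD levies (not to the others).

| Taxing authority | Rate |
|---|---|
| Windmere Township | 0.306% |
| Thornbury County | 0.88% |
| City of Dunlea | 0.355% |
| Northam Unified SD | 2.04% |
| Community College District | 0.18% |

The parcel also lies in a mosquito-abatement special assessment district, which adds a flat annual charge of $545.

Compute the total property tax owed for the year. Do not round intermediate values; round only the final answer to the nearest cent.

$9,409.90

Assessed value = $615,339 × 0.432 = $265,826.448
Windmere Township: $265,826.448 × 0.00306 = $813.42893088
Thornbury County: $265,826.448 × 0.0088 = $2,339.2727424
City of Dunlea: ($265,826.448 − $47,300) × 0.00355 = $218,526.448 × 0.00355 = $775.7688904
Northam Unified SD: ($265,826.448 − $47,300) × 0.0204 = $218,526.448 × 0.0204 = $4,457.9395392
Community College District: $265,826.448 × 0.0018 = $478.4876064
Levies subtotal = $8,864.89770928
Total = $8,864.89770928 + $545 = $9,409.89770928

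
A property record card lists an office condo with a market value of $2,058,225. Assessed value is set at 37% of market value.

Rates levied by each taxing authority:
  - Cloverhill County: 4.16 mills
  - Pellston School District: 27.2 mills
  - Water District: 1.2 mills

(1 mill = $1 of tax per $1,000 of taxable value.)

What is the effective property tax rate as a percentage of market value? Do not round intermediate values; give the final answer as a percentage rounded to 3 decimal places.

Assessed value = $2,058,225 × 0.37 = $761,543.25
Cloverhill County: $761,543.25 × 0.00416 = $3,168.01992
Pellston School District: $761,543.25 × 0.0272 = $20,713.9764
Water District: $761,543.25 × 0.0012 = $913.8519
Total tax = $24,795.84822
Effective rate = $24,795.84822 ÷ $2,058,225 = 1.205% of market value

1.205%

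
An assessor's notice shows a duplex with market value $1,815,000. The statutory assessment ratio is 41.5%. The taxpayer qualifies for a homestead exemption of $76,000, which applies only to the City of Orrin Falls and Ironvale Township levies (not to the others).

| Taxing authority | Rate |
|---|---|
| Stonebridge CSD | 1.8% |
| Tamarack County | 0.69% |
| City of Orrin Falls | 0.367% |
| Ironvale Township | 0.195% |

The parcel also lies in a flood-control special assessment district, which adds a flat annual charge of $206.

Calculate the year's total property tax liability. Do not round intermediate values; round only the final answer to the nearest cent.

Assessed value = $1,815,000 × 0.415 = $753,225
Stonebridge CSD: $753,225 × 0.018 = $13,558.05
Tamarack County: $753,225 × 0.0069 = $5,197.2525
City of Orrin Falls: ($753,225 − $76,000) × 0.00367 = $677,225 × 0.00367 = $2,485.41575
Ironvale Township: ($753,225 − $76,000) × 0.00195 = $677,225 × 0.00195 = $1,320.58875
Levies subtotal = $22,561.307
Total = $22,561.307 + $206 = $22,767.307

$22,767.31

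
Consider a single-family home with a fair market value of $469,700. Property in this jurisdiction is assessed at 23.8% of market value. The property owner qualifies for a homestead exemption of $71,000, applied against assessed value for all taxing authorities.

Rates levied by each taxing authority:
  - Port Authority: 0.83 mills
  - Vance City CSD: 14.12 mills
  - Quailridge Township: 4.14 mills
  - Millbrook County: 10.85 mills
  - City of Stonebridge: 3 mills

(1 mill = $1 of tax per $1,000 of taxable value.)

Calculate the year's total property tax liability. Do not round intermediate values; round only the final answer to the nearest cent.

Assessed value = $469,700 × 0.238 = $111,788.6
Taxable value = $111,788.6 − $71,000 = $40,788.6
Port Authority: $40,788.6 × 0.00083 = $33.854538
Vance City CSD: $40,788.6 × 0.01412 = $575.935032
Quailridge Township: $40,788.6 × 0.00414 = $168.864804
Millbrook County: $40,788.6 × 0.01085 = $442.55631
City of Stonebridge: $40,788.6 × 0.003 = $122.3658
Total = $33.854538 + $575.935032 + $168.864804 + $442.55631 + $122.3658 = $1,343.576484

$1,343.58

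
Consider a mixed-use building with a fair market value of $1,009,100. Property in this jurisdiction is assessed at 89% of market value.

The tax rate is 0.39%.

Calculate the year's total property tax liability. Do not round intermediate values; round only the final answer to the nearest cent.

$3,502.59

Assessed value = $1,009,100 × 0.89 = $898,099
Tax = $898,099 × 0.0039 = $3,502.5861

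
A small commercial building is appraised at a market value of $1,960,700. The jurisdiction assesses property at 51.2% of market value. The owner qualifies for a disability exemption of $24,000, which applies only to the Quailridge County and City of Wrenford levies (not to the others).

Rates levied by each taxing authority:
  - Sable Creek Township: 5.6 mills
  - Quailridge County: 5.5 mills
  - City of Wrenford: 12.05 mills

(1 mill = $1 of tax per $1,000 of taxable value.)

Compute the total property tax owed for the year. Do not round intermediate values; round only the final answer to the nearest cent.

Assessed value = $1,960,700 × 0.512 = $1,003,878.4
Sable Creek Township: $1,003,878.4 × 0.0056 = $5,621.71904
Quailridge County: ($1,003,878.4 − $24,000) × 0.0055 = $979,878.4 × 0.0055 = $5,389.3312
City of Wrenford: ($1,003,878.4 − $24,000) × 0.01205 = $979,878.4 × 0.01205 = $11,807.53472
Total = $22,818.58496

$22,818.58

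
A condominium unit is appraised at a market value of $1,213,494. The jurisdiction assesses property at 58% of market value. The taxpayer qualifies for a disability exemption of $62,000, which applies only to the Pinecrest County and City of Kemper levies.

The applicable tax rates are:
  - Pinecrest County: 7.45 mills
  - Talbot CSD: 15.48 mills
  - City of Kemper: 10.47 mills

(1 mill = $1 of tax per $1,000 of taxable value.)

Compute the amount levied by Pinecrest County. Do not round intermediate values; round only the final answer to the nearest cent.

Assessed value = $1,213,494 × 0.58 = $703,826.52
Pinecrest County taxable value = $703,826.52 − $62,000 = $641,826.52
Pinecrest County levy = $641,826.52 × 0.00745 = $4,781.607574

$4,781.61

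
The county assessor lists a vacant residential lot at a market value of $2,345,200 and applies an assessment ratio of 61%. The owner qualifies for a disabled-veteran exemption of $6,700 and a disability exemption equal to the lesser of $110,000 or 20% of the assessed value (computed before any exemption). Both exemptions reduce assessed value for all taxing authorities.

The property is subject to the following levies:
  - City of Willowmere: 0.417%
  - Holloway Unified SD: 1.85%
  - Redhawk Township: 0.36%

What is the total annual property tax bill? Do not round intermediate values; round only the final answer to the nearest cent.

Assessed value = $2,345,200 × 0.61 = $1,430,572
Disability exemption = min($110,000, 20% × $1,430,572) = min($110,000, $286,114.4) = $110,000 (dollar cap binds)
Taxable value = $1,430,572 − $6,700 − $110,000 = $1,313,872
City of Willowmere: $1,313,872 × 0.00417 = $5,478.84624
Holloway Unified SD: $1,313,872 × 0.0185 = $24,306.632
Redhawk Township: $1,313,872 × 0.0036 = $4,729.9392
Total = $34,515.41744

$34,515.42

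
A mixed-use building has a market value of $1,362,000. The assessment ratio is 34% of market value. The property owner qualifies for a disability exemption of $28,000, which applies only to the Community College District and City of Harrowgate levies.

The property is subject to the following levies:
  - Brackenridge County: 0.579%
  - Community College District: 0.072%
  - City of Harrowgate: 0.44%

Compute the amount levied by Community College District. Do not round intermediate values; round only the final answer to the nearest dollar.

$313

Assessed value = $1,362,000 × 0.34 = $463,080
Community College District taxable value = $463,080 − $28,000 = $435,080
Community College District levy = $435,080 × 0.00072 = $313.2576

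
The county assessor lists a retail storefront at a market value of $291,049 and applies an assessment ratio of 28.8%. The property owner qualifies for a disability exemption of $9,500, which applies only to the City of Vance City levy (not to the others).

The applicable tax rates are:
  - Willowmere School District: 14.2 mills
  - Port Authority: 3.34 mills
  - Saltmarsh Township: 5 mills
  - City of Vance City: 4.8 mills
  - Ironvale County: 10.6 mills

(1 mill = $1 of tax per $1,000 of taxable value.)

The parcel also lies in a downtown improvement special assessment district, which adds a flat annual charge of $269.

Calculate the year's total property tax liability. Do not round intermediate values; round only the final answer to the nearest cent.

$3,403.61

Assessed value = $291,049 × 0.288 = $83,822.112
Willowmere School District: $83,822.112 × 0.0142 = $1,190.2739904
Port Authority: $83,822.112 × 0.00334 = $279.96585408
Saltmarsh Township: $83,822.112 × 0.005 = $419.11056
City of Vance City: ($83,822.112 − $9,500) × 0.0048 = $74,322.112 × 0.0048 = $356.7461376
Ironvale County: $83,822.112 × 0.0106 = $888.5143872
Levies subtotal = $3,134.61092928
Total = $3,134.61092928 + $269 = $3,403.61092928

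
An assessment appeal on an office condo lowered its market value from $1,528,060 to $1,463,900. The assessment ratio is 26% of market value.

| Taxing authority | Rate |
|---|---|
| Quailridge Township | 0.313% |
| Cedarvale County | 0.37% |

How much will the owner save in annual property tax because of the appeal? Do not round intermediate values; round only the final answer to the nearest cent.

$113.94

Old assessed value = $1,528,060 × 0.26 = $397,295.6
New assessed value = $1,463,900 × 0.26 = $380,614
Combined rate = 0.00313 + 0.0037 = 0.00683
Old tax = $397,295.6 × 0.00683 = $2,713.528948
New tax = $380,614 × 0.00683 = $2,599.59362
Reduction = $2,713.528948 − $2,599.59362 = $113.935328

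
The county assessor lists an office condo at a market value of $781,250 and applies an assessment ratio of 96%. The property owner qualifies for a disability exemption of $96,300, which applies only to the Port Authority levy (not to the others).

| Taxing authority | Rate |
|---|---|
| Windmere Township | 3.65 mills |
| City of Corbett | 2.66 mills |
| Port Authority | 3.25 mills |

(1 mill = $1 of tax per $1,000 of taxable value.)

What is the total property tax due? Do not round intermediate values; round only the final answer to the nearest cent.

$6,857.03

Assessed value = $781,250 × 0.96 = $750,000
Windmere Township: $750,000 × 0.00365 = $2,737.5
City of Corbett: $750,000 × 0.00266 = $1,995
Port Authority: ($750,000 − $96,300) × 0.00325 = $653,700 × 0.00325 = $2,124.525
Total = $6,857.025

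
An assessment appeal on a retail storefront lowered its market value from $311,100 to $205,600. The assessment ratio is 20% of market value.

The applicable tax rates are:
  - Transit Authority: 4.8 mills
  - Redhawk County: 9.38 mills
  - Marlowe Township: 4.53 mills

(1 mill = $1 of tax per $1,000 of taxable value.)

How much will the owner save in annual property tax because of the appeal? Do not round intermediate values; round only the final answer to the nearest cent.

$394.78

Old assessed value = $311,100 × 0.2 = $62,220
New assessed value = $205,600 × 0.2 = $41,120
Combined rate = 0.0048 + 0.00938 + 0.00453 = 0.01871
Old tax = $62,220 × 0.01871 = $1,164.1362
New tax = $41,120 × 0.01871 = $769.3552
Reduction = $1,164.1362 − $769.3552 = $394.781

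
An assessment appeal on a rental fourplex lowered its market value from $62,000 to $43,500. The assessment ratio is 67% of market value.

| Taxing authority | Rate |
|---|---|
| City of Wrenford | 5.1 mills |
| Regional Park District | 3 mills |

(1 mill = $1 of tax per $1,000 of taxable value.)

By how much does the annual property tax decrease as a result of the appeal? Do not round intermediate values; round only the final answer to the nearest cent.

$100.40

Old assessed value = $62,000 × 0.67 = $41,540
New assessed value = $43,500 × 0.67 = $29,145
Combined rate = 0.0051 + 0.003 = 0.0081
Old tax = $41,540 × 0.0081 = $336.474
New tax = $29,145 × 0.0081 = $236.0745
Reduction = $336.474 − $236.0745 = $100.3995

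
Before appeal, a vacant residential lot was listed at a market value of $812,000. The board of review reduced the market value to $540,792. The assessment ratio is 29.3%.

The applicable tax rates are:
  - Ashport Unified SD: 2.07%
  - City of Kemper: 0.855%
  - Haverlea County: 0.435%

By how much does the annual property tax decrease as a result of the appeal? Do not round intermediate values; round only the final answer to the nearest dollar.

Old assessed value = $812,000 × 0.293 = $237,916
New assessed value = $540,792 × 0.293 = $158,452.056
Combined rate = 0.0207 + 0.00855 + 0.00435 = 0.0336
Old tax = $237,916 × 0.0336 = $7,993.9776
New tax = $158,452.056 × 0.0336 = $5,323.9890816
Reduction = $7,993.9776 − $5,323.9890816 = $2,669.9885184

$2,670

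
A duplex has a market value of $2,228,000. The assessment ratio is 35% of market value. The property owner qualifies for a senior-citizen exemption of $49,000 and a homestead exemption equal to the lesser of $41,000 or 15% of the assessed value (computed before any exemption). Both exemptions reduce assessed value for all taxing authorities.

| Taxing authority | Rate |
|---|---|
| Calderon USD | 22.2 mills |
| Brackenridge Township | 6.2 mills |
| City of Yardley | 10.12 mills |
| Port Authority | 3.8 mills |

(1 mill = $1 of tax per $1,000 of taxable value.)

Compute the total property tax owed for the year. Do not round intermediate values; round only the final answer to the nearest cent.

Assessed value = $2,228,000 × 0.35 = $779,800
Homestead exemption = min($41,000, 15% × $779,800) = min($41,000, $116,970) = $41,000 (dollar cap binds)
Taxable value = $779,800 − $49,000 − $41,000 = $689,800
Calderon USD: $689,800 × 0.0222 = $15,313.56
Brackenridge Township: $689,800 × 0.0062 = $4,276.76
City of Yardley: $689,800 × 0.01012 = $6,980.776
Port Authority: $689,800 × 0.0038 = $2,621.24
Total = $29,192.336

$29,192.34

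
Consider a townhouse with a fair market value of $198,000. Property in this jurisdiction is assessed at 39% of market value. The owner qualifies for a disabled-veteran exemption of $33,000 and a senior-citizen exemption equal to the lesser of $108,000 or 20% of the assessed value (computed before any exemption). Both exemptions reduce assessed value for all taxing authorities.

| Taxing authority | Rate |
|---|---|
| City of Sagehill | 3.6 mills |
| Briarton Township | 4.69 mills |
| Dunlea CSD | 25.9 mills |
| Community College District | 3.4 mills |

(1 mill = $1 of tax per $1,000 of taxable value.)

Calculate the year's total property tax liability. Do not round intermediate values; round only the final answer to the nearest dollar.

$1,082

Assessed value = $198,000 × 0.39 = $77,220
Senior-citizen exemption = min($108,000, 20% × $77,220) = min($108,000, $15,444) = $15,444 (percentage binds)
Taxable value = $77,220 − $33,000 − $15,444 = $28,776
City of Sagehill: $28,776 × 0.0036 = $103.5936
Briarton Township: $28,776 × 0.00469 = $134.95944
Dunlea CSD: $28,776 × 0.0259 = $745.2984
Community College District: $28,776 × 0.0034 = $97.8384
Total = $1,081.68984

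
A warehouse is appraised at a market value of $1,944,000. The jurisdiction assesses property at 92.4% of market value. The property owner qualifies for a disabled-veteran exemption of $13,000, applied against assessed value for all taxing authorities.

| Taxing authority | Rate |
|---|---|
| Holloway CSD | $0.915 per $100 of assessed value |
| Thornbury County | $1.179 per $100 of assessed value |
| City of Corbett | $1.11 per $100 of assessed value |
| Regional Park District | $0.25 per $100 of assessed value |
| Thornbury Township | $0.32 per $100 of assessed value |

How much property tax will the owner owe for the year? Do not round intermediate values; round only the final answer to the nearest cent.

$67,300.08

Assessed value = $1,944,000 × 0.924 = $1,796,256
Taxable value = $1,796,256 − $13,000 = $1,783,256
Holloway CSD: $1,783,256 × 0.00915 = $16,316.7924
Thornbury County: $1,783,256 × 0.01179 = $21,024.58824
City of Corbett: $1,783,256 × 0.0111 = $19,794.1416
Regional Park District: $1,783,256 × 0.0025 = $4,458.14
Thornbury Township: $1,783,256 × 0.0032 = $5,706.4192
Total = $16,316.7924 + $21,024.58824 + $19,794.1416 + $4,458.14 + $5,706.4192 = $67,300.08144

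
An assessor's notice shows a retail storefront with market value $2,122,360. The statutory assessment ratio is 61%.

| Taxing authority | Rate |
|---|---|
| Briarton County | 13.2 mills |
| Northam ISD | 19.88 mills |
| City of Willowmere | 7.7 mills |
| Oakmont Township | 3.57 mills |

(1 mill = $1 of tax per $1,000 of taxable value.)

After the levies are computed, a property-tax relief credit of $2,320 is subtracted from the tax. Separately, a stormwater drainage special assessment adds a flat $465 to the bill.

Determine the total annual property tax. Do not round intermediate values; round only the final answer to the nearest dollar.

$55,562

Assessed value = $2,122,360 × 0.61 = $1,294,639.6
Briarton County: $1,294,639.6 × 0.0132 = $17,089.24272
Northam ISD: $1,294,639.6 × 0.01988 = $25,737.435248
City of Willowmere: $1,294,639.6 × 0.0077 = $9,968.72492
Oakmont Township: $1,294,639.6 × 0.00357 = $4,621.863372
Levies subtotal = $57,417.26626
After credit = $57,417.26626 − $2,320 = $55,097.26626
Total = $55,097.26626 + $465 = $55,562.26626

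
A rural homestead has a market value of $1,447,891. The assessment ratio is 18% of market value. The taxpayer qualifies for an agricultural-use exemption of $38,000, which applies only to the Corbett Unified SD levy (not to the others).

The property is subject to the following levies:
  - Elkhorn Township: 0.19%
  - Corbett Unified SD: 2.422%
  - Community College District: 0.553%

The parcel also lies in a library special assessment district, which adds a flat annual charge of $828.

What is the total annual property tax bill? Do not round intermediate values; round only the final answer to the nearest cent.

Assessed value = $1,447,891 × 0.18 = $260,620.38
Elkhorn Township: $260,620.38 × 0.0019 = $495.178722
Corbett Unified SD: ($260,620.38 − $38,000) × 0.02422 = $222,620.38 × 0.02422 = $5,391.8656036
Community College District: $260,620.38 × 0.00553 = $1,441.2307014
Levies subtotal = $7,328.275027
Total = $7,328.275027 + $828 = $8,156.275027

$8,156.28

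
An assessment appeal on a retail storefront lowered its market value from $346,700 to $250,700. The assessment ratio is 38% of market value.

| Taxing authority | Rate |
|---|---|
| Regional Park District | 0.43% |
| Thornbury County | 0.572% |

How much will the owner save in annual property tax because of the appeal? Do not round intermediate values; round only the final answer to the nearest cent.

Old assessed value = $346,700 × 0.38 = $131,746
New assessed value = $250,700 × 0.38 = $95,266
Combined rate = 0.0043 + 0.00572 = 0.01002
Old tax = $131,746 × 0.01002 = $1,320.09492
New tax = $95,266 × 0.01002 = $954.56532
Reduction = $1,320.09492 − $954.56532 = $365.5296

$365.53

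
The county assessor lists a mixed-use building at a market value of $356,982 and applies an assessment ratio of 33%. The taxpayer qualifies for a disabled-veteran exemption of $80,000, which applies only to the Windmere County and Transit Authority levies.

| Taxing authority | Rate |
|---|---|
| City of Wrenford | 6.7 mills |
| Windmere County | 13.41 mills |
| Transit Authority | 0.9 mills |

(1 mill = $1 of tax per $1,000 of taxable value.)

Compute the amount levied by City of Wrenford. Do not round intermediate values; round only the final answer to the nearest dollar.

Assessed value = $356,982 × 0.33 = $117,804.06
City of Wrenford taxable value = $117,804.06 (exemption does not apply)
City of Wrenford levy = $117,804.06 × 0.0067 = $789.287202

$789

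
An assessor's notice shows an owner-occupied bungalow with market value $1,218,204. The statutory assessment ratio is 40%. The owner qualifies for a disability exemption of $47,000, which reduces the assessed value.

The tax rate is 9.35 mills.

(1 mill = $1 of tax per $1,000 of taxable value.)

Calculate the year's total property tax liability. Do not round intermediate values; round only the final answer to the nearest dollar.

Assessed value = $1,218,204 × 0.4 = $487,281.6
Taxable value = $487,281.6 − $47,000 = $440,281.6
Tax = $440,281.6 × 0.00935 = $4,116.63296

$4,117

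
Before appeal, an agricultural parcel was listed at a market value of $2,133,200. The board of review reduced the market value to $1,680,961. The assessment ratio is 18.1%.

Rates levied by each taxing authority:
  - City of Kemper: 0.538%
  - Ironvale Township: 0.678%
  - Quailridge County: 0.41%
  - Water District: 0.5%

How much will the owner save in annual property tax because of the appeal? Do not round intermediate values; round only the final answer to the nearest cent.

$1,740.24

Old assessed value = $2,133,200 × 0.181 = $386,109.2
New assessed value = $1,680,961 × 0.181 = $304,253.941
Combined rate = 0.00538 + 0.00678 + 0.0041 + 0.005 = 0.02126
Old tax = $386,109.2 × 0.02126 = $8,208.681592
New tax = $304,253.941 × 0.02126 = $6,468.43878566
Reduction = $8,208.681592 − $6,468.43878566 = $1,740.24280634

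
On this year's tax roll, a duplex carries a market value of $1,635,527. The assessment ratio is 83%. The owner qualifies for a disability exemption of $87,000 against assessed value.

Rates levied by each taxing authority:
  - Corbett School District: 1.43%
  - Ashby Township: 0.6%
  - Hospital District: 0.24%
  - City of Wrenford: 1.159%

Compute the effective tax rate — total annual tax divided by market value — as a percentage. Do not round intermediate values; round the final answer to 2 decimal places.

2.66%

Assessed value = $1,635,527 × 0.83 = $1,357,487.41
Taxable value = $1,357,487.41 − $87,000 = $1,270,487.41
Corbett School District: $1,270,487.41 × 0.0143 = $18,167.969963
Ashby Township: $1,270,487.41 × 0.006 = $7,622.92446
Hospital District: $1,270,487.41 × 0.0024 = $3,049.169784
City of Wrenford: $1,270,487.41 × 0.01159 = $14,724.9490819
Total tax = $43,565.0132889
Effective rate = $43,565.0132889 ÷ $1,635,527 = 2.66% of market value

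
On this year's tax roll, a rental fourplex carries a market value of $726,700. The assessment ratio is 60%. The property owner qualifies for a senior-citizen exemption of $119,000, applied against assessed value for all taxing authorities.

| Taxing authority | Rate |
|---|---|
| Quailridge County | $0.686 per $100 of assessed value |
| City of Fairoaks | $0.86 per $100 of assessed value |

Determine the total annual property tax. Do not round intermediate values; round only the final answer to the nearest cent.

$4,901.13

Assessed value = $726,700 × 0.6 = $436,020
Taxable value = $436,020 − $119,000 = $317,020
Quailridge County: $317,020 × 0.00686 = $2,174.7572
City of Fairoaks: $317,020 × 0.0086 = $2,726.372
Total = $2,174.7572 + $2,726.372 = $4,901.1292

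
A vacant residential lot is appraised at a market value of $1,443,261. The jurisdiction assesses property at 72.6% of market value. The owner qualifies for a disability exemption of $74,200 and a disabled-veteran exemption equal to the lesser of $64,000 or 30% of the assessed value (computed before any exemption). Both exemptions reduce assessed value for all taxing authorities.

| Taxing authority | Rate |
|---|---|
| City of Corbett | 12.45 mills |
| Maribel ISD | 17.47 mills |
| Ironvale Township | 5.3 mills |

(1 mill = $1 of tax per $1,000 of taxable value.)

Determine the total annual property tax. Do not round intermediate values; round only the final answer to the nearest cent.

Assessed value = $1,443,261 × 0.726 = $1,047,807.486
Disabled-veteran exemption = min($64,000, 30% × $1,047,807.486) = min($64,000, $314,342.2458) = $64,000 (dollar cap binds)
Taxable value = $1,047,807.486 − $74,200 − $64,000 = $909,607.486
City of Corbett: $909,607.486 × 0.01245 = $11,324.6132007
Maribel ISD: $909,607.486 × 0.01747 = $15,890.84278042
Ironvale Township: $909,607.486 × 0.0053 = $4,820.9196758
Total = $32,036.37565692

$32,036.38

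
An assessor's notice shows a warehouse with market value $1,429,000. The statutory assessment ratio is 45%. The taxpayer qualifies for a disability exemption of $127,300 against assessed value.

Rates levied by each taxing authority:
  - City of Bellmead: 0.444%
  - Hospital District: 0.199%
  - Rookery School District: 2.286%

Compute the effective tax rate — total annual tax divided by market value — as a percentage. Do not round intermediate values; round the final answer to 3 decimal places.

1.057%

Assessed value = $1,429,000 × 0.45 = $643,050
Taxable value = $643,050 − $127,300 = $515,750
City of Bellmead: $515,750 × 0.00444 = $2,289.93
Hospital District: $515,750 × 0.00199 = $1,026.3425
Rookery School District: $515,750 × 0.02286 = $11,790.045
Total tax = $15,106.3175
Effective rate = $15,106.3175 ÷ $1,429,000 = 1.057% of market value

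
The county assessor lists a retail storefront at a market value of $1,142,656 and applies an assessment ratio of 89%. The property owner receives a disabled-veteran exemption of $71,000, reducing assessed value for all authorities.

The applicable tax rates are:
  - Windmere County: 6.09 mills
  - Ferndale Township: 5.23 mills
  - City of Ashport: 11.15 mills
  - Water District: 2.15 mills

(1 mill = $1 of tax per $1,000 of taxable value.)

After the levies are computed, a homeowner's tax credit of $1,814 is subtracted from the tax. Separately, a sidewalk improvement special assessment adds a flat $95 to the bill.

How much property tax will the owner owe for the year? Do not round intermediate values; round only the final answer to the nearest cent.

Assessed value = $1,142,656 × 0.89 = $1,016,963.84
Taxable value = $1,016,963.84 − $71,000 = $945,963.84
Windmere County: $945,963.84 × 0.00609 = $5,760.9197856
Ferndale Township: $945,963.84 × 0.00523 = $4,947.3908832
City of Ashport: $945,963.84 × 0.01115 = $10,547.496816
Water District: $945,963.84 × 0.00215 = $2,033.822256
Levies subtotal = $23,289.6297408
After credit = $23,289.6297408 − $1,814 = $21,475.6297408
Total = $21,475.6297408 + $95 = $21,570.6297408

$21,570.63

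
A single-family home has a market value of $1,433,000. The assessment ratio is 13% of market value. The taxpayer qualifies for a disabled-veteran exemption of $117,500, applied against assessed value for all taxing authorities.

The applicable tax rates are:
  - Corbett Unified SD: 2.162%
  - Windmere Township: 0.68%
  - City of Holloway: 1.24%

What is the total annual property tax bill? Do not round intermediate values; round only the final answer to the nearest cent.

Assessed value = $1,433,000 × 0.13 = $186,290
Taxable value = $186,290 − $117,500 = $68,790
Corbett Unified SD: $68,790 × 0.02162 = $1,487.2398
Windmere Township: $68,790 × 0.0068 = $467.772
City of Holloway: $68,790 × 0.0124 = $852.996
Total = $1,487.2398 + $467.772 + $852.996 = $2,808.0078

$2,808.01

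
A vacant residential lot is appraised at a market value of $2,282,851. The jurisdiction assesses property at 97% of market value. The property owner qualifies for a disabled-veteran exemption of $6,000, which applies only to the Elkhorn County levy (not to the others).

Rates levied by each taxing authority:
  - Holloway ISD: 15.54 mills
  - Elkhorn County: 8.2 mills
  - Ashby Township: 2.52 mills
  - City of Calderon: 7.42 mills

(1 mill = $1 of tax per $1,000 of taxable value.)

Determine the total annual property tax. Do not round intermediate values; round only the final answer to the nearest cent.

Assessed value = $2,282,851 × 0.97 = $2,214,365.47
Holloway ISD: $2,214,365.47 × 0.01554 = $34,411.2394038
Elkhorn County: ($2,214,365.47 − $6,000) × 0.0082 = $2,208,365.47 × 0.0082 = $18,108.596854
Ashby Township: $2,214,365.47 × 0.00252 = $5,580.2009844
City of Calderon: $2,214,365.47 × 0.00742 = $16,430.5917874
Total = $74,530.6290296

$74,530.63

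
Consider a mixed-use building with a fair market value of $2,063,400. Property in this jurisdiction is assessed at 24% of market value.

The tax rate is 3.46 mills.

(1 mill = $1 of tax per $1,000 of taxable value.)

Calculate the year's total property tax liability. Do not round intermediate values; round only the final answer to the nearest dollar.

$1,713

Assessed value = $2,063,400 × 0.24 = $495,216
Tax = $495,216 × 0.00346 = $1,713.44736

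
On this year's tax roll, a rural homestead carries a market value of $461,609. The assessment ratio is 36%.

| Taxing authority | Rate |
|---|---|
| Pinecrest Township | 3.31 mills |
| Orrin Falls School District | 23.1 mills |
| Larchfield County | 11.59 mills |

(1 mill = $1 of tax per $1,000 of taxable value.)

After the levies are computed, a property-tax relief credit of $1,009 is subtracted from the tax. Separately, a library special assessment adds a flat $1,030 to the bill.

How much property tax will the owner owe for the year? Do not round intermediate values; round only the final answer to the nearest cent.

Assessed value = $461,609 × 0.36 = $166,179.24
Pinecrest Township: $166,179.24 × 0.00331 = $550.0532844
Orrin Falls School District: $166,179.24 × 0.0231 = $3,838.740444
Larchfield County: $166,179.24 × 0.01159 = $1,926.0173916
Levies subtotal = $6,314.81112
After credit = $6,314.81112 − $1,009 = $5,305.81112
Total = $5,305.81112 + $1,030 = $6,335.81112

$6,335.81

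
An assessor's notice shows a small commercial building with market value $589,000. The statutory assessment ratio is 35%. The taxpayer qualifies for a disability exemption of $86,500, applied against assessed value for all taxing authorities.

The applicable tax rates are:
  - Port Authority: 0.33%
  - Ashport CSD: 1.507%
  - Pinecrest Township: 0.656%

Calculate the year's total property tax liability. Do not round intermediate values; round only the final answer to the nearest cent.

$2,982.87

Assessed value = $589,000 × 0.35 = $206,150
Taxable value = $206,150 − $86,500 = $119,650
Port Authority: $119,650 × 0.0033 = $394.845
Ashport CSD: $119,650 × 0.01507 = $1,803.1255
Pinecrest Township: $119,650 × 0.00656 = $784.904
Total = $394.845 + $1,803.1255 + $784.904 = $2,982.8745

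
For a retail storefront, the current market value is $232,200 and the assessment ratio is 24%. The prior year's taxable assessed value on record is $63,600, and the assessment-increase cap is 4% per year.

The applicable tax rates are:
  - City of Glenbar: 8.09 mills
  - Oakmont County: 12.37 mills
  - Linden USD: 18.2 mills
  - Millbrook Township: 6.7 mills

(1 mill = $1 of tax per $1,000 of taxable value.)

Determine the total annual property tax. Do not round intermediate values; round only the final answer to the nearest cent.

Uncapped assessed value = $232,200 × 0.24 = $55,728
Cap limit = $63,600 × 1.04 = $66,144
Taxable assessed value = min($55,728, $66,144) = $55,728 (cap does not bind)
City of Glenbar: $55,728 × 0.00809 = $450.83952
Oakmont County: $55,728 × 0.01237 = $689.35536
Linden USD: $55,728 × 0.0182 = $1,014.2496
Millbrook Township: $55,728 × 0.0067 = $373.3776
Total = $2,527.82208

$2,527.82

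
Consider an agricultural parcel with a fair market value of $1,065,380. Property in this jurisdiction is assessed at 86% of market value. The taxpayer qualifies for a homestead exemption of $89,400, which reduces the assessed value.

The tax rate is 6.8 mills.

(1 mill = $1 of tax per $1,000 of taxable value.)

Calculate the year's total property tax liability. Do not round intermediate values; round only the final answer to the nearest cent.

$5,622.42

Assessed value = $1,065,380 × 0.86 = $916,226.8
Taxable value = $916,226.8 − $89,400 = $826,826.8
Tax = $826,826.8 × 0.0068 = $5,622.42224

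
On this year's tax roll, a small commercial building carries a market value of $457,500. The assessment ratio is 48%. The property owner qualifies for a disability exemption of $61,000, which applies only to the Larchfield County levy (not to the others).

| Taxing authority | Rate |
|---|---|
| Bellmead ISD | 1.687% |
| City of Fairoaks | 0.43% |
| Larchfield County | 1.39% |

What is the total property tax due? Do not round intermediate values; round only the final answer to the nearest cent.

Assessed value = $457,500 × 0.48 = $219,600
Bellmead ISD: $219,600 × 0.01687 = $3,704.652
City of Fairoaks: $219,600 × 0.0043 = $944.28
Larchfield County: ($219,600 − $61,000) × 0.0139 = $158,600 × 0.0139 = $2,204.54
Total = $6,853.472

$6,853.47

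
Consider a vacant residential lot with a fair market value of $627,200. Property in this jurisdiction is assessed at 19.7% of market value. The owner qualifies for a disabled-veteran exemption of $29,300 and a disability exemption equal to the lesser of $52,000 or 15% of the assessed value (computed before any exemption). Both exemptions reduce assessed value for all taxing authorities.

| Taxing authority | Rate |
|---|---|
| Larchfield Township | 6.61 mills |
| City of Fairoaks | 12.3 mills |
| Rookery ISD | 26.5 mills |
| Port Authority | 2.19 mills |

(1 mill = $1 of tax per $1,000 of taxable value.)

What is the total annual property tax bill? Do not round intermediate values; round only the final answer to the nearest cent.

Assessed value = $627,200 × 0.197 = $123,558.4
Disability exemption = min($52,000, 15% × $123,558.4) = min($52,000, $18,533.76) = $18,533.76 (percentage binds)
Taxable value = $123,558.4 − $29,300 − $18,533.76 = $75,724.64
Larchfield Township: $75,724.64 × 0.00661 = $500.5398704
City of Fairoaks: $75,724.64 × 0.0123 = $931.413072
Rookery ISD: $75,724.64 × 0.0265 = $2,006.70296
Port Authority: $75,724.64 × 0.00219 = $165.8369616
Total = $3,604.492864

$3,604.49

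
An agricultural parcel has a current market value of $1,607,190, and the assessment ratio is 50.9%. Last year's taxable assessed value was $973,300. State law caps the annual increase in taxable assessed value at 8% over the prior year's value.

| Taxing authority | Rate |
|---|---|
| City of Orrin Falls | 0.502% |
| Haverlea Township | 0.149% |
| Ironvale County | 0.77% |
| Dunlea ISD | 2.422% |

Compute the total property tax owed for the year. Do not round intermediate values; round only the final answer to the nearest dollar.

$31,438

Uncapped assessed value = $1,607,190 × 0.509 = $818,059.71
Cap limit = $973,300 × 1.08 = $1,051,164
Taxable assessed value = min($818,059.71, $1,051,164) = $818,059.71 (cap does not bind)
City of Orrin Falls: $818,059.71 × 0.00502 = $4,106.6597442
Haverlea Township: $818,059.71 × 0.00149 = $1,218.9089679
Ironvale County: $818,059.71 × 0.0077 = $6,299.059767
Dunlea ISD: $818,059.71 × 0.02422 = $19,813.4061762
Total = $31,438.0346553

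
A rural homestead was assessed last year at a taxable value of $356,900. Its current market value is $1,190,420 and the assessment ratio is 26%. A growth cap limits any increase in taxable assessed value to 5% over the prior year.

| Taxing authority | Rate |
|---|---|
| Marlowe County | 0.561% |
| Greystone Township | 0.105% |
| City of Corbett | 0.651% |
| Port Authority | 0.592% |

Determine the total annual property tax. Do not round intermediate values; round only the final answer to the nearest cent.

$5,908.53

Uncapped assessed value = $1,190,420 × 0.26 = $309,509.2
Cap limit = $356,900 × 1.05 = $374,745
Taxable assessed value = min($309,509.2, $374,745) = $309,509.2 (cap does not bind)
Marlowe County: $309,509.2 × 0.00561 = $1,736.346612
Greystone Township: $309,509.2 × 0.00105 = $324.98466
City of Corbett: $309,509.2 × 0.00651 = $2,014.904892
Port Authority: $309,509.2 × 0.00592 = $1,832.294464
Total = $5,908.530628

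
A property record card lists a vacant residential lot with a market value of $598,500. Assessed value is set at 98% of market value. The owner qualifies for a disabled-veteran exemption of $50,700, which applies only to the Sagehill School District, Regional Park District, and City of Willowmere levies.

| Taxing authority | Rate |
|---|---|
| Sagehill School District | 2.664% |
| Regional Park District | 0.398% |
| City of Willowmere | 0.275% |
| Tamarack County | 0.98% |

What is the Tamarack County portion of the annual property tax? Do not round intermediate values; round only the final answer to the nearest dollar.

Assessed value = $598,500 × 0.98 = $586,530
Tamarack County taxable value = $586,530 (exemption does not apply)
Tamarack County levy = $586,530 × 0.0098 = $5,747.994

$5,748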